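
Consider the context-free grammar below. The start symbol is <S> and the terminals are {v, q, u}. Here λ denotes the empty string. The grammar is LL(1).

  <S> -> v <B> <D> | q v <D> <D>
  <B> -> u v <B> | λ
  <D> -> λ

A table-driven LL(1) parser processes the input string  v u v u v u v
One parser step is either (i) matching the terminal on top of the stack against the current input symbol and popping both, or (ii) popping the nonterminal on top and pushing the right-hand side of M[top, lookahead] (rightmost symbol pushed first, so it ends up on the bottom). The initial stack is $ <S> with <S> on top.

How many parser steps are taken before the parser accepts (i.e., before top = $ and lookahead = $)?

13

step 1: stack=$ <S>  input=v u v u v u v $  — expand <S> -> v <B> <D>
step 2: stack=$ <D> <B> v  input=v u v u v u v $  — match v
step 3: stack=$ <D> <B>  input=u v u v u v $  — expand <B> -> u v <B>
step 4: stack=$ <D> <B> v u  input=u v u v u v $  — match u
step 5: stack=$ <D> <B> v  input=v u v u v $  — match v
step 6: stack=$ <D> <B>  input=u v u v $  — expand <B> -> u v <B>
step 7: stack=$ <D> <B> v u  input=u v u v $  — match u
step 8: stack=$ <D> <B> v  input=v u v $  — match v
step 9: stack=$ <D> <B>  input=u v $  — expand <B> -> u v <B>
step 10: stack=$ <D> <B> v u  input=u v $  — match u
step 11: stack=$ <D> <B> v  input=v $  — match v
step 12: stack=$ <D> <B>  input=$  — expand <B> -> λ
step 13: stack=$ <D>  input=$  — expand <D> -> λ
Accept reached after 13 steps.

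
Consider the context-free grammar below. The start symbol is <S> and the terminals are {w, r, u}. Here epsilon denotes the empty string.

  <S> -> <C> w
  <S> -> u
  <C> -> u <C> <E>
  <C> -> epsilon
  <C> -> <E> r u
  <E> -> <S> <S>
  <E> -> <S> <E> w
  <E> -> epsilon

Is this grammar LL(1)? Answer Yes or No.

No

FIRST(<S>) = {r, u, w}
FIRST(<C>) = {epsilon, r, u, w}
FIRST(<E>) = {epsilon, r, u, w}
FOLLOW(<S>) = {$, r, u, w}
FOLLOW(<C>) = {r, u, w}
FOLLOW(<E>) = {r, u, w}
Cell M[<C>, r] receives both <C> -> epsilon and <C> -> <E> r u — the grammar is not LL(1).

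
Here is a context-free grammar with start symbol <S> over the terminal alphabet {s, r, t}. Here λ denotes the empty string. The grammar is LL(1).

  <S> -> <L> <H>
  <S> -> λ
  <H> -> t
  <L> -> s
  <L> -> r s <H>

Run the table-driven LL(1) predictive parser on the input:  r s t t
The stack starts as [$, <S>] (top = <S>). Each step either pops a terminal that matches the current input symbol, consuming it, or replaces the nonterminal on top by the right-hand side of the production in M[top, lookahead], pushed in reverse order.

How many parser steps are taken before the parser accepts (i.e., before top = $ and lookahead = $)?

     Stack          Input      Action
  1  $ <S>          r s t t $  expand <S> -> <L> <H>
  2  $ <H> <L>      r s t t $  expand <L> -> r s <H>
  3  $ <H> <H> s r  r s t t $  match r
  4  $ <H> <H> s    s t t $    match s
  5  $ <H> <H>      t t $      expand <H> -> t
  6  $ <H> t        t t $      match t
  7  $ <H>          t $        expand <H> -> t
  8  $ t            t $        match t
Accept reached after 8 steps.

8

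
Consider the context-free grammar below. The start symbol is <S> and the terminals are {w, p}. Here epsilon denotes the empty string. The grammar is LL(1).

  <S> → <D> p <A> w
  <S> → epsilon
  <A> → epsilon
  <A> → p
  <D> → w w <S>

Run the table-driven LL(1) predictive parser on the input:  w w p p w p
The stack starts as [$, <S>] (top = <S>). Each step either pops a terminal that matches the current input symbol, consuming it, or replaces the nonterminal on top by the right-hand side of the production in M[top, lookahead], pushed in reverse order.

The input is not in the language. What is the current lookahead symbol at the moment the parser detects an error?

p

      Stack              Input          Action
   1  $ <S>              w w p p w p $  expand <S> → <D> p <A> w
   2  $ w <A> p <D>      w w p p w p $  expand <D> → w w <S>
   3  $ w <A> p <S> w w  w w p p w p $  match w
   4  $ w <A> p <S> w    w p p w p $    match w
   5  $ w <A> p <S>      p p w p $      expand <S> → epsilon
   6  $ w <A> p          p p w p $      match p
   7  $ w <A>            p w p $        expand <A> → p
   8  $ w p              p w p $        match p
   9  $ w                w p $          match w
  10  $                  p $            error: stack empty but input remains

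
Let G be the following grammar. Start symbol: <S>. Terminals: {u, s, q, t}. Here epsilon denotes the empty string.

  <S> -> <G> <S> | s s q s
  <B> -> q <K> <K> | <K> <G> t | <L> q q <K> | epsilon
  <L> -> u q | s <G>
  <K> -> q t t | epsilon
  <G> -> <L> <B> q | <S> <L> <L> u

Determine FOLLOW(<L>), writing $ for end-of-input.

{q, s, u}

FIRST(<L>) = {s, u}
FIRST(<K>) = {epsilon, q}
FIRST(<S>) = {s, u}  (via <G> <S>)
FIRST(<G>) = {s, u}  (via <L> <B> q, <S> <L> <L> u)
FIRST(<B>) = {epsilon, q, s, u}  (via <K> <G> t, <L> q q <K>)
FOLLOW(<S>) includes $ since <S> is the start symbol.
FOLLOW(<S>): in <S>-><G> <S>, the suffix after <S> is empty (adds nothing new); in <G>-><S> <L> <L> u, <S> is followed by <L> <L> u with FIRST {s, u}. Thus FOLLOW(<S>) = {$, s, u}.
FOLLOW(<B>): in <G>-><L> <B> q, <B> is followed by q with FIRST {q}. Thus FOLLOW(<B>) = {q}.
FOLLOW(<L>): in <B>-><L> q q <K>, <L> is followed by q q <K> with FIRST {q}; in <G>-><L> <B> q, <L> is followed by <B> q with FIRST {q, s, u}; in <G>-><S> <L> <L> u (occurrence 1), <L> is followed by <L> u with FIRST {s, u}; in <G>-><S> <L> <L> u (occurrence 2), <L> is followed by u with FIRST {u}. Thus FOLLOW(<L>) = {q, s, u}.
FOLLOW(<K>): in <B>->q <K> <K> (occurrence 1), <K> is followed by <K> with FIRST {epsilon, q}; in <B>->q <K> <K> (occurrence 1), the suffix after <K> is nullable, so FOLLOW(<K>) ⊇ FOLLOW(<B>) = {q}; in <B>->q <K> <K> (occurrence 2), the suffix after <K> is empty, so FOLLOW(<K>) ⊇ FOLLOW(<B>) = {q}; in <B>-><K> <G> t, <K> is followed by <G> t with FIRST {s, u}; in <B>-><L> q q <K>, the suffix after <K> is empty, so FOLLOW(<K>) ⊇ FOLLOW(<B>) = {q}. Thus FOLLOW(<K>) = {q, s, u}.
FOLLOW(<G>): in <S>-><G> <S>, <G> is followed by <S> with FIRST {s, u}; in <B>-><K> <G> t, <G> is followed by t with FIRST {t}; in <L>->s <G>, the suffix after <G> is empty, so FOLLOW(<G>) ⊇ FOLLOW(<L>) = {q, s, u}. Thus FOLLOW(<G>) = {q, s, t, u}.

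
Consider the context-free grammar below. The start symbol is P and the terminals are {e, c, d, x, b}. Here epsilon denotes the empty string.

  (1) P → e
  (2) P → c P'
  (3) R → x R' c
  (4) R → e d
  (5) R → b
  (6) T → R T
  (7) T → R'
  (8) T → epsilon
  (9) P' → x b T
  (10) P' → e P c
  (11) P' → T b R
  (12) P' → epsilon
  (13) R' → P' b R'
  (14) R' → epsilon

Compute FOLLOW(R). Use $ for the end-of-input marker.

FIRST(P): from P→e we get {e}; from P→c P' we get {c}. So FIRST(P) = {c, e}.
FIRST(R): from R→x R' c we get {x}; from R→e d we get {e}; from R→b we get {b}. So FIRST(R) = {b, e, x}.
FIRST(T): from T→R T we get {b, e, x}; from T→R' we get {epsilon, b, e, x}; from T→epsilon we get {epsilon}. So FIRST(T) = {epsilon, b, e, x}.
FIRST(P'): from P'→x b T we get {x}; from P'→e P c we get {e}; from P'→T b R we get {b, e, x}; from P'→epsilon we get {epsilon}. So FIRST(P') = {epsilon, b, e, x}.
FIRST(R'): from R'→P' b R' we get {b, e, x}; from R'→epsilon we get {epsilon}. So FIRST(R') = {epsilon, b, e, x}.
FOLLOW(P) includes $ since P is the start symbol.
FOLLOW(P): in P'→e P c, P is followed by c with FIRST {c}. Thus FOLLOW(P) = {$, c}.
FOLLOW(P'): in P→c P', the suffix after P' is empty, so FOLLOW(P') ⊇ FOLLOW(P) = {$, c}; in R'→P' b R', P' is followed by b R' with FIRST {b}. Thus FOLLOW(P') = {$, b, c}.
FOLLOW(T): in T→R T, the suffix after T is empty (adds nothing new); in P'→x b T, the suffix after T is empty, so FOLLOW(T) ⊇ FOLLOW(P') = {$, b, c}; in P'→T b R, T is followed by b R with FIRST {b}. Thus FOLLOW(T) = {$, b, c}.
FOLLOW(R): in T→R T, R is followed by T with FIRST {epsilon, b, e, x}; in T→R T, the suffix after R is nullable, so FOLLOW(R) ⊇ FOLLOW(T) = {$, b, c}; in P'→T b R, the suffix after R is empty, so FOLLOW(R) ⊇ FOLLOW(P') = {$, b, c}. Thus FOLLOW(R) = {$, b, c, e, x}.
FOLLOW(R'): in R→x R' c, R' is followed by c with FIRST {c}; in T→R', the suffix after R' is empty, so FOLLOW(R') ⊇ FOLLOW(T) = {$, b, c}; in R'→P' b R', the suffix after R' is empty (adds nothing new). Thus FOLLOW(R') = {$, b, c}.

{$, b, c, e, x}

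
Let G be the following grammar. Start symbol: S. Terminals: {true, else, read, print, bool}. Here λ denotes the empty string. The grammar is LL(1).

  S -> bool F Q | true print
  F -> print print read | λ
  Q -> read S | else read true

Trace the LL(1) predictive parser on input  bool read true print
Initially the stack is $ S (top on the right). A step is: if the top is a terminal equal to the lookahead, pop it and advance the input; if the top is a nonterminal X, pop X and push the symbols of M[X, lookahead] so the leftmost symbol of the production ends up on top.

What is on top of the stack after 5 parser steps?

S

     Stack       Input                   Action
  1  $ S         bool read true print $  expand S -> bool F Q
  2  $ Q F bool  bool read true print $  match bool
  3  $ Q F       read true print $       expand F -> λ
  4  $ Q         read true print $       expand Q -> read S
  5  $ S read    read true print $       match read
Stack after step 5: $ S (top = S).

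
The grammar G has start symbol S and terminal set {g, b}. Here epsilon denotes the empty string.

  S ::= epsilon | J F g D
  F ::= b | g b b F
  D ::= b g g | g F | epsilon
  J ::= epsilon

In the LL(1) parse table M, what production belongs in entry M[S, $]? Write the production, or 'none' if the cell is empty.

S ::= epsilon

FIRST(F) = {b, g}
FIRST(D) = {epsilon, b, g}
FIRST(J) = {epsilon}
FIRST(S) = {epsilon, b, g}  (via J F g D)
FOLLOW(S) includes $ since S is the start symbol.
FOLLOW(S): S appears on no right-hand side. Thus FOLLOW(S) = {$}.
For S ::= epsilon: FIRST(epsilon) = {epsilon}, so it goes in M[S, t] for t ∈ {}; since epsilon ∈ FIRST, also for every t ∈ FOLLOW(S) = {$}.
For S ::= J F g D: FIRST(J F g D) = {b, g}, so it goes in M[S, t] for t ∈ {b, g}.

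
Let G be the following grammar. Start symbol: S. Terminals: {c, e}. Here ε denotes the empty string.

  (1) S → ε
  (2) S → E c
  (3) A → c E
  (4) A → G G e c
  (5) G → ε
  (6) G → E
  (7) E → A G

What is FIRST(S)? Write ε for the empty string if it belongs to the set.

{ε, c, e}

FIRST(S) = {ε, c, e}  (via E c)
FIRST(A) = {c, e}  (via G G e c)
FIRST(E) = {c, e}  (via A G)
FIRST(G) = {ε, c, e}  (via E)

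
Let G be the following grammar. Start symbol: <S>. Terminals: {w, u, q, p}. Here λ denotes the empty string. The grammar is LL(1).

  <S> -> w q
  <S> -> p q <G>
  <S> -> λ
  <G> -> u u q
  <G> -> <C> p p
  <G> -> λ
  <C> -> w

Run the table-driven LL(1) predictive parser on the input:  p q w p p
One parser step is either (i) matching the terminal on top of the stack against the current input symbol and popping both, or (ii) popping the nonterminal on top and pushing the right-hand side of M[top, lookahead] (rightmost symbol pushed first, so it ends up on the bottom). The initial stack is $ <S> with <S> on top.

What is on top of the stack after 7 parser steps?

     Stack      Input        Action
  1  $ <S>      p q w p p $  expand <S> -> p q <G>
  2  $ <G> q p  p q w p p $  match p
  3  $ <G> q    q w p p $    match q
  4  $ <G>      w p p $      expand <G> -> <C> p p
  5  $ p p <C>  w p p $      expand <C> -> w
  6  $ p p w    w p p $      match w
  7  $ p p      p p $        match p
Stack after step 7: $ p (top = p).

p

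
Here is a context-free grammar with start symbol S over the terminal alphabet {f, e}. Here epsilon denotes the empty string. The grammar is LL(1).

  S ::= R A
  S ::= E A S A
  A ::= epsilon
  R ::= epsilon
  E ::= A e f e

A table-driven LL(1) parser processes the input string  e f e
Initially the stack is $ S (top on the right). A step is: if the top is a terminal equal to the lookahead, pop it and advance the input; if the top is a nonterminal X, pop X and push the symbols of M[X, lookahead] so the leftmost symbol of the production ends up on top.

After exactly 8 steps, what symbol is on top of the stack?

R

     Stack            Input    Action
  1  $ S              e f e $  expand S ::= E A S A
  2  $ A S A E        e f e $  expand E ::= A e f e
  3  $ A S A e f e A  e f e $  expand A ::= epsilon
  4  $ A S A e f e    e f e $  match e
  5  $ A S A e f      f e $    match f
  6  $ A S A e        e $      match e
  7  $ A S A          $        expand A ::= epsilon
  8  $ A S            $        expand S ::= R A
Stack after step 8: $ A A R (top = R).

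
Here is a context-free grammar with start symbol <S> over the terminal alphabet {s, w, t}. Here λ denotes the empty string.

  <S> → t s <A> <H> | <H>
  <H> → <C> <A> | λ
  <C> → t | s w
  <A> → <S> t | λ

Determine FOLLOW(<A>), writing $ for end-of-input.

FIRST(<C>): from <C>→t we get {t}; from <C>→s w we get {s}. So FIRST(<C>) = {s, t}.
FIRST(<H>): from <H>→<C> <A> we get {s, t}; from <H>→λ we get {λ}. So FIRST(<H>) = {λ, s, t}.
FIRST(<S>): from <S>→t s <A> <H> we get {t}; from <S>→<H> we get {λ, s, t}. So FIRST(<S>) = {λ, s, t}.
FIRST(<A>): from <A>→<S> t we get {s, t}; from <A>→λ we get {λ}. So FIRST(<A>) = {λ, s, t}.
FOLLOW(<S>) includes $ since <S> is the start symbol.
FOLLOW(<S>): in <A>→<S> t, <S> is followed by t with FIRST {t}. Thus FOLLOW(<S>) = {$, t}.
FOLLOW(<H>): in <S>→t s <A> <H>, the suffix after <H> is empty, so FOLLOW(<H>) ⊇ FOLLOW(<S>) = {$, t}; in <S>→<H>, the suffix after <H> is empty, so FOLLOW(<H>) ⊇ FOLLOW(<S>) = {$, t}. Thus FOLLOW(<H>) = {$, t}.
FOLLOW(<C>): in <H>→<C> <A>, <C> is followed by <A> with FIRST {λ, s, t}; in <H>→<C> <A>, the suffix after <C> is nullable, so FOLLOW(<C>) ⊇ FOLLOW(<H>) = {$, t}. Thus FOLLOW(<C>) = {$, s, t}.
FOLLOW(<A>): in <S>→t s <A> <H>, <A> is followed by <H> with FIRST {λ, s, t}; in <S>→t s <A> <H>, the suffix after <A> is nullable, so FOLLOW(<A>) ⊇ FOLLOW(<S>) = {$, t}; in <H>→<C> <A>, the suffix after <A> is empty, so FOLLOW(<A>) ⊇ FOLLOW(<H>) = {$, t}. Thus FOLLOW(<A>) = {$, s, t}.

{$, s, t}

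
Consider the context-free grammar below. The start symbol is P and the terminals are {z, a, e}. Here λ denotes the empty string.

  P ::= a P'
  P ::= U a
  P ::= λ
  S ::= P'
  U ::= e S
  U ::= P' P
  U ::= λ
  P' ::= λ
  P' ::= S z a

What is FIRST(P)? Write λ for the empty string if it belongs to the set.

FIRST(P) = {λ, a, e, z}  (via U a)
FIRST(S) = {λ, z}  (via P')
FIRST(P') = {λ, z}  (via S z a)
FIRST(U) = {λ, a, e, z}  (via P' P)

{λ, a, e, z}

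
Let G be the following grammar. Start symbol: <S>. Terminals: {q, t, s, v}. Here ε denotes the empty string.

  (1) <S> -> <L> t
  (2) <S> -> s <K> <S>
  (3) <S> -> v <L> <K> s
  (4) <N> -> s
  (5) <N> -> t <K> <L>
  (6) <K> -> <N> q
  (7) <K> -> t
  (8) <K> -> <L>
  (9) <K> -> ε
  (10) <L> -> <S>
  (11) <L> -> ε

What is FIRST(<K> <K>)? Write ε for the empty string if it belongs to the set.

FIRST(<N>) = {s, t}
FIRST(<S>) = {s, t, v}  (via <L> t)
FIRST(<L>) = {ε, s, t, v}  (via <S>)
FIRST(<K>) = {ε, s, t, v}  (via <N> q, <L>)
FIRST(<K> <K>): take FIRST of each symbol in turn, carrying on past any symbol whose FIRST contains ε; result {ε, s, t, v}.

{ε, s, t, v}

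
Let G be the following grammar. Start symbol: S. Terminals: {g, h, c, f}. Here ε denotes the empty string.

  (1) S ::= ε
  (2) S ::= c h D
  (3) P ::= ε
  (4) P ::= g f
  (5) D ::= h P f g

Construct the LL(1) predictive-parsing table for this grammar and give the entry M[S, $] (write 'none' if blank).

S ::= ε

FIRST(S) = {ε, c}
FIRST(P) = {ε, g}
FIRST(D) = {h}
FOLLOW(S) includes $ since S is the start symbol.
FOLLOW(S): S appears on no right-hand side. Thus FOLLOW(S) = {$}.
For S ::= ε: FIRST(ε) = {ε}, so it goes in M[S, t] for t ∈ {}; since ε ∈ FIRST, also for every t ∈ FOLLOW(S) = {$}.
For S ::= c h D: FIRST(c h D) = {c}, so it goes in M[S, t] for t ∈ {c}.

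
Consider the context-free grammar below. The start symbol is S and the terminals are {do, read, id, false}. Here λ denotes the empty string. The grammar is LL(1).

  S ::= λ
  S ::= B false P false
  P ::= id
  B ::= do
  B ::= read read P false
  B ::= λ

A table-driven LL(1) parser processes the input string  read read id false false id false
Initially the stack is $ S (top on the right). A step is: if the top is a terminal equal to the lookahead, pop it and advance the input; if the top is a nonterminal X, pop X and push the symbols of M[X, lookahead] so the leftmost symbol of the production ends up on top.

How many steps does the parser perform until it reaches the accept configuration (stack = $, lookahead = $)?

      Stack                              Input                                Action
   1  $ S                                read read id false false id false $  expand S ::= B false P false
   2  $ false P false B                  read read id false false id false $  expand B ::= read read P false
   3  $ false P false false P read read  read read id false false id false $  match read
   4  $ false P false false P read       read id false false id false $       match read
   5  $ false P false false P            id false false id false $            expand P ::= id
   6  $ false P false false id           id false false id false $            match id
   7  $ false P false false              false false id false $               match false
   8  $ false P false                    false id false $                     match false
   9  $ false P                          id false $                           expand P ::= id
  10  $ false id                         id false $                           match id
  11  $ false                            false $                              match false
Accept reached after 11 steps.

11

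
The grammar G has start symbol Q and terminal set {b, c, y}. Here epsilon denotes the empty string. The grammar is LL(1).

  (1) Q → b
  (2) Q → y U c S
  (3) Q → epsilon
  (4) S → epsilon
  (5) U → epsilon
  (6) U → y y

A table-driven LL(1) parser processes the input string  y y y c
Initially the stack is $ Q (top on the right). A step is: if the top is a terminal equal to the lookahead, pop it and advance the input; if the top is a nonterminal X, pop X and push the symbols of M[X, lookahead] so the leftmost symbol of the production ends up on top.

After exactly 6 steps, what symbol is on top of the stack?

step 1: stack=$ Q  input=y y y c $  — expand Q → y U c S
step 2: stack=$ S c U y  input=y y y c $  — match y
step 3: stack=$ S c U  input=y y c $  — expand U → y y
step 4: stack=$ S c y y  input=y y c $  — match y
step 5: stack=$ S c y  input=y c $  — match y
step 6: stack=$ S c  input=c $  — match c
Stack after step 6: $ S (top = S).

S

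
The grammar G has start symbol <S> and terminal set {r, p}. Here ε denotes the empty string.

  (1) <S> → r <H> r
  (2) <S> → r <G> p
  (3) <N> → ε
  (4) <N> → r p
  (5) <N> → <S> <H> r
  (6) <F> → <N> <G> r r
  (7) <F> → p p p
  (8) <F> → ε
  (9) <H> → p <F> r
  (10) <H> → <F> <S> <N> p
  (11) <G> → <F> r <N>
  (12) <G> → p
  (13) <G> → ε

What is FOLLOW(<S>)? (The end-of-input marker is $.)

FIRST(<S>): from <S>→r <H> r we get {r}; from <S>→r <G> p we get {r}. So FIRST(<S>) = {r}.
FIRST(<N>): from <N>→ε we get {ε}; from <N>→r p we get {r}; from <N>→<S> <H> r we get {r}. So FIRST(<N>) = {ε, r}.
FIRST(<F>): from <F>→<N> <G> r r we get {p, r}; from <F>→p p p we get {p}; from <F>→ε we get {ε}. So FIRST(<F>) = {ε, p, r}.
FIRST(<H>): from <H>→p <F> r we get {p}; from <H>→<F> <S> <N> p we get {p, r}. So FIRST(<H>) = {p, r}.
FIRST(<G>): from <G>→<F> r <N> we get {p, r}; from <G>→p we get {p}; from <G>→ε we get {ε}. So FIRST(<G>) = {ε, p, r}.
FOLLOW(<S>) includes $ since <S> is the start symbol.
FOLLOW(<S>): in <N>→<S> <H> r, <S> is followed by <H> r with FIRST {p, r}; in <H>→<F> <S> <N> p, <S> is followed by <N> p with FIRST {p, r}. Thus FOLLOW(<S>) = {$, p, r}.
FOLLOW(<F>): in <H>→p <F> r, <F> is followed by r with FIRST {r}; in <H>→<F> <S> <N> p, <F> is followed by <S> <N> p with FIRST {r}; in <G>→<F> r <N>, <F> is followed by r <N> with FIRST {r}. Thus FOLLOW(<F>) = {r}.
FOLLOW(<H>): in <S>→r <H> r, <H> is followed by r with FIRST {r}; in <N>→<S> <H> r, <H> is followed by r with FIRST {r}. Thus FOLLOW(<H>) = {r}.
FOLLOW(<G>): in <S>→r <G> p, <G> is followed by p with FIRST {p}; in <F>→<N> <G> r r, <G> is followed by r r with FIRST {r}. Thus FOLLOW(<G>) = {p, r}.
FOLLOW(<N>): in <F>→<N> <G> r r, <N> is followed by <G> r r with FIRST {p, r}; in <H>→<F> <S> <N> p, <N> is followed by p with FIRST {p}; in <G>→<F> r <N>, the suffix after <N> is empty, so FOLLOW(<N>) ⊇ FOLLOW(<G>) = {p, r}. Thus FOLLOW(<N>) = {p, r}.

{$, p, r}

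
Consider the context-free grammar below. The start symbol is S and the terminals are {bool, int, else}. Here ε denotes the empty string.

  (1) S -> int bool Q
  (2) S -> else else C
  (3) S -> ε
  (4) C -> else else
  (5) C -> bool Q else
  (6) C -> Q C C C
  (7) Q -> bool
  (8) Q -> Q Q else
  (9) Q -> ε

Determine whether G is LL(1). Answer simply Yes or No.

No

FIRST(S) = {ε, else, int}
FIRST(C) = {bool, else}
FIRST(Q) = {ε, bool, else}
FOLLOW(S) = {$}
FOLLOW(C) = {$, bool, else}
FOLLOW(Q) = {$, bool, else}
Cell M[C, bool] receives both C -> bool Q else and C -> Q C C C — the grammar is not LL(1).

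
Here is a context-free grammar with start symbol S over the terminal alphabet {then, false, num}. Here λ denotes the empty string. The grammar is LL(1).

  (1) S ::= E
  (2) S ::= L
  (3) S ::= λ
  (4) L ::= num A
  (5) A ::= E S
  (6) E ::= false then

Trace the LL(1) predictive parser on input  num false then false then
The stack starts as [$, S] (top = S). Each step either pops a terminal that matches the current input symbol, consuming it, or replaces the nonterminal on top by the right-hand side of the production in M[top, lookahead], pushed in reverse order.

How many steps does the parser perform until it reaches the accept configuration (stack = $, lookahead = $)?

11

      Stack           Input                        Action
   1  $ S             num false then false then $  expand S ::= L
   2  $ L             num false then false then $  expand L ::= num A
   3  $ A num         num false then false then $  match num
   4  $ A             false then false then $      expand A ::= E S
   5  $ S E           false then false then $      expand E ::= false then
   6  $ S then false  false then false then $      match false
   7  $ S then        then false then $            match then
   8  $ S             false then $                 expand S ::= E
   9  $ E             false then $                 expand E ::= false then
  10  $ then false    false then $                 match false
  11  $ then          then $                       match then
Accept reached after 11 steps.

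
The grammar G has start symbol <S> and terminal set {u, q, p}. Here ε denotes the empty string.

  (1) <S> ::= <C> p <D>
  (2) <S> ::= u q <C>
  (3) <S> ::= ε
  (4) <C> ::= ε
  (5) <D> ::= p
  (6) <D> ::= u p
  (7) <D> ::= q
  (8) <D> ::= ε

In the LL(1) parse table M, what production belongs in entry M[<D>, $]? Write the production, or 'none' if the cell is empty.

FIRST(<C>) = {ε}
FIRST(<D>) = {ε, p, q, u}
FIRST(<S>) = {ε, p, u}  (via <C> p <D>)
FOLLOW(<S>) includes $ since <S> is the start symbol.
FOLLOW(<S>): <S> appears on no right-hand side. Thus FOLLOW(<S>) = {$}.
FOLLOW(<D>): in <S>::=<C> p <D>, the suffix after <D> is empty, so FOLLOW(<D>) ⊇ FOLLOW(<S>) = {$}. Thus FOLLOW(<D>) = {$}.
For <D> ::= p: FIRST(p) = {p}, so it goes in M[<D>, t] for t ∈ {p}.
For <D> ::= u p: FIRST(u p) = {u}, so it goes in M[<D>, t] for t ∈ {u}.
For <D> ::= q: FIRST(q) = {q}, so it goes in M[<D>, t] for t ∈ {q}.
For <D> ::= ε: FIRST(ε) = {ε}, so it goes in M[<D>, t] for t ∈ {}; since ε ∈ FIRST, also for every t ∈ FOLLOW(<D>) = {$}.

<D> ::= ε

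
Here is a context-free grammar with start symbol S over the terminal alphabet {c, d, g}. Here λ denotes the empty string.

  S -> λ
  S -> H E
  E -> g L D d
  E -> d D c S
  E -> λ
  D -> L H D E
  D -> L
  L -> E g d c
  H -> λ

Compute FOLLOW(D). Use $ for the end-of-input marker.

FIRST(E) = {λ, d, g}
FIRST(H) = {λ}
FIRST(S) = {λ, d, g}  (via H E)
FIRST(L) = {d, g}  (via E g d c)
FIRST(D) = {d, g}  (via L H D E, L)
FOLLOW(S) includes $ since S is the start symbol.
FOLLOW(D): in E->g L D d, D is followed by d with FIRST {d}; in E->d D c S, D is followed by c S with FIRST {c}; in D->L H D E, D is followed by E with FIRST {λ, d, g}; in D->L H D E, the suffix after D is nullable (adds nothing new). Thus FOLLOW(D) = {c, d, g}.
FOLLOW(L): in E->g L D d, L is followed by D d with FIRST {d, g}; in D->L H D E, L is followed by H D E with FIRST {d, g}; in D->L, the suffix after L is empty, so FOLLOW(L) ⊇ FOLLOW(D) = {c, d, g}. Thus FOLLOW(L) = {c, d, g}.
FOLLOW(S): in E->d D c S, the suffix after S is empty, so FOLLOW(S) ⊇ FOLLOW(E) = {$, c, d, g}. Thus FOLLOW(S) = {$, c, d, g}.
FOLLOW(E): in S->H E, the suffix after E is empty, so FOLLOW(E) ⊇ FOLLOW(S) = {$, c, d, g}; in D->L H D E, the suffix after E is empty, so FOLLOW(E) ⊇ FOLLOW(D) = {c, d, g}; in L->E g d c, E is followed by g d c with FIRST {g}. Thus FOLLOW(E) = {$, c, d, g}.
FOLLOW(H): in S->H E, H is followed by E with FIRST {λ, d, g}; in S->H E, the suffix after H is nullable, so FOLLOW(H) ⊇ FOLLOW(S) = {$, c, d, g}; in D->L H D E, H is followed by D E with FIRST {d, g}. Thus FOLLOW(H) = {$, c, d, g}.

{c, d, g}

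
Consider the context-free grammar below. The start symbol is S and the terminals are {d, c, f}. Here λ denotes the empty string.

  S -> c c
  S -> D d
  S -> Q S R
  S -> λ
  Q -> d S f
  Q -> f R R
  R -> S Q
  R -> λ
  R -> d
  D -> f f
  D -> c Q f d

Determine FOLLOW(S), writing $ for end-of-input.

FIRST(Q): from Q->d S f we get {d}; from Q->f R R we get {f}. So FIRST(Q) = {d, f}.
FIRST(D): from D->f f we get {f}; from D->c Q f d we get {c}. So FIRST(D) = {c, f}.
FIRST(S): from S->c c we get {c}; from S->D d we get {c, f}; from S->Q S R we get {d, f}; from S->λ we get {λ}. So FIRST(S) = {λ, c, d, f}.
FIRST(R): from R->S Q we get {c, d, f}; from R->λ we get {λ}; from R->d we get {d}. So FIRST(R) = {λ, c, d, f}.
FOLLOW(S) includes $ since S is the start symbol.
FOLLOW(S): in S->Q S R, S is followed by R with FIRST {λ, c, d, f}; in S->Q S R, the suffix after S is nullable (adds nothing new); in Q->d S f, S is followed by f with FIRST {f}; in R->S Q, S is followed by Q with FIRST {d, f}. Thus FOLLOW(S) = {$, c, d, f}.
FOLLOW(D): in S->D d, D is followed by d with FIRST {d}. Thus FOLLOW(D) = {d}.
FOLLOW(Q): in S->Q S R, Q is followed by S R with FIRST {λ, c, d, f}; in S->Q S R, the suffix after Q is nullable, so FOLLOW(Q) ⊇ FOLLOW(S) = {$, c, d, f}; in R->S Q, the suffix after Q is empty, so FOLLOW(Q) ⊇ FOLLOW(R) = {$, c, d, f}; in D->c Q f d, Q is followed by f d with FIRST {f}. Thus FOLLOW(Q) = {$, c, d, f}.
FOLLOW(R): in S->Q S R, the suffix after R is empty, so FOLLOW(R) ⊇ FOLLOW(S) = {$, c, d, f}; in Q->f R R (occurrence 1), R is followed by R with FIRST {λ, c, d, f}; in Q->f R R (occurrence 1), the suffix after R is nullable, so FOLLOW(R) ⊇ FOLLOW(Q) = {$, c, d, f}; in Q->f R R (occurrence 2), the suffix after R is empty, so FOLLOW(R) ⊇ FOLLOW(Q) = {$, c, d, f}. Thus FOLLOW(R) = {$, c, d, f}.

{$, c, d, f}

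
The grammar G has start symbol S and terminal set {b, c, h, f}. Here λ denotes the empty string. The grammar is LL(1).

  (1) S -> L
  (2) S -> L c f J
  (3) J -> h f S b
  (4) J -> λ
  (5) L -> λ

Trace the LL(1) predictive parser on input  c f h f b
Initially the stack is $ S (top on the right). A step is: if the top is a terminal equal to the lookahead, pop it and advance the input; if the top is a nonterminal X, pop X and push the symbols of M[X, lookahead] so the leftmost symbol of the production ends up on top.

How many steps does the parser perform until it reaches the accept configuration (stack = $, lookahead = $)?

step 1: stack=$ S  input=c f h f b $  — expand S -> L c f J
step 2: stack=$ J f c L  input=c f h f b $  — expand L -> λ
step 3: stack=$ J f c  input=c f h f b $  — match c
step 4: stack=$ J f  input=f h f b $  — match f
step 5: stack=$ J  input=h f b $  — expand J -> h f S b
step 6: stack=$ b S f h  input=h f b $  — match h
step 7: stack=$ b S f  input=f b $  — match f
step 8: stack=$ b S  input=b $  — expand S -> L
step 9: stack=$ b L  input=b $  — expand L -> λ
step 10: stack=$ b  input=b $  — match b
Accept reached after 10 steps.

10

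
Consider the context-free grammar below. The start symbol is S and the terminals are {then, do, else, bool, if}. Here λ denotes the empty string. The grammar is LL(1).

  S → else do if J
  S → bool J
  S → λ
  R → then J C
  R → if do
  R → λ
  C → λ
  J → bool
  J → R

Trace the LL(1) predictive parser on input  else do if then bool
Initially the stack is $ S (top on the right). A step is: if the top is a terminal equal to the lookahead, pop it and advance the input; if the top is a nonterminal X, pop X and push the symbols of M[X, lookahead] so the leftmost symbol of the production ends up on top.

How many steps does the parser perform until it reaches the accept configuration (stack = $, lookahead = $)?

      Stack           Input                   Action
   1  $ S             else do if then bool $  expand S → else do if J
   2  $ J if do else  else do if then bool $  match else
   3  $ J if do       do if then bool $       match do
   4  $ J if          if then bool $          match if
   5  $ J             then bool $             expand J → R
   6  $ R             then bool $             expand R → then J C
   7  $ C J then      then bool $             match then
   8  $ C J           bool $                  expand J → bool
   9  $ C bool        bool $                  match bool
  10  $ C             $                       expand C → λ
Accept reached after 10 steps.

10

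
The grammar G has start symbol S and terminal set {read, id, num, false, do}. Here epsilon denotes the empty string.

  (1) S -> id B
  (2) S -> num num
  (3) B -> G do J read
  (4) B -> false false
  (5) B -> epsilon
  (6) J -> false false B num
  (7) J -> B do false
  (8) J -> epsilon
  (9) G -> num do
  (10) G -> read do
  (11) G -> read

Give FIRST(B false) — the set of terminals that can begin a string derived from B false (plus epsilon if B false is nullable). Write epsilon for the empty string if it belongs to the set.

FIRST(S) = {id, num}
FIRST(G) = {num, read}
FIRST(B) = {epsilon, false, num, read}  (via G do J read)
FIRST(J) = {epsilon, do, false, num, read}  (via B do false)
FIRST(B false): take FIRST of each symbol in turn, carrying on past any symbol whose FIRST contains epsilon; result {false, num, read}.

{false, num, read}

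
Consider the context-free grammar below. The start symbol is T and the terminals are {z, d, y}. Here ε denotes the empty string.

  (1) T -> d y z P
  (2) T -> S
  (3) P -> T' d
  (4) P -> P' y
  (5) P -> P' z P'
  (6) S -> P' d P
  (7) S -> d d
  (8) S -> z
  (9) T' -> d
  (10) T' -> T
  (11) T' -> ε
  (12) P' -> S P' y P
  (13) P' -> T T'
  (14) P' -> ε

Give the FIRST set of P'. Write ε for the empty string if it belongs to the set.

{ε, d, z}

FIRST(T): from T->d y z P we get {d}; from T->S we get {d, z}. So FIRST(T) = {d, z}.
FIRST(T'): from T'->d we get {d}; from T'->T we get {d, z}; from T'->ε we get {ε}. So FIRST(T') = {ε, d, z}.
FIRST(P): from P->T' d we get {d, z}; from P->P' y we get {d, y, z}; from P->P' z P' we get {d, z}. So FIRST(P) = {d, y, z}.
FIRST(S): from S->P' d P we get {d, z}; from S->d d we get {d}; from S->z we get {z}. So FIRST(S) = {d, z}.
FIRST(P'): from P'->S P' y P we get {d, z}; from P'->T T' we get {d, z}; from P'->ε we get {ε}. So FIRST(P') = {ε, d, z}.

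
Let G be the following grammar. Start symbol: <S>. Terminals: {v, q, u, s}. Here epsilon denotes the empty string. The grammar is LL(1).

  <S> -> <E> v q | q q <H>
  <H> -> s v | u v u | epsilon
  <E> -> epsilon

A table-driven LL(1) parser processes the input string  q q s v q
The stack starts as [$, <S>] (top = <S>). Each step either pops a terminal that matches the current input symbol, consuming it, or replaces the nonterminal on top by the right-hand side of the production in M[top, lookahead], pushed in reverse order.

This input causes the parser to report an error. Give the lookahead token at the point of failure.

     Stack      Input        Action
  1  $ <S>      q q s v q $  expand <S> -> q q <H>
  2  $ <H> q q  q q s v q $  match q
  3  $ <H> q    q s v q $    match q
  4  $ <H>      s v q $      expand <H> -> s v
  5  $ v s      s v q $      match s
  6  $ v        v q $        match v
  7  $          q $          error: stack empty but input remains

q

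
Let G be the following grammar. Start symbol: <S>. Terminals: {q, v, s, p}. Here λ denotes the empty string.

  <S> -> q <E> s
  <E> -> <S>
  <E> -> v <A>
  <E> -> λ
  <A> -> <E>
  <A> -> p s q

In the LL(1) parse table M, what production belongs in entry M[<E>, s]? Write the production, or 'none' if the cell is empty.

FIRST(<S>): from <S>->q <E> s we get {q}. So FIRST(<S>) = {q}.
FIRST(<E>): from <E>-><S> we get {q}; from <E>->v <A> we get {v}; from <E>->λ we get {λ}. So FIRST(<E>) = {λ, q, v}.
FIRST(<A>): from <A>-><E> we get {λ, q, v}; from <A>->p s q we get {p}. So FIRST(<A>) = {λ, p, q, v}.
FOLLOW(<S>) includes $ since <S> is the start symbol.
FOLLOW(<E>): in <S>->q <E> s, <E> is followed by s with FIRST {s}; in <A>-><E>, the suffix after <E> is empty, so FOLLOW(<E>) ⊇ FOLLOW(<A>) = {s}. Thus FOLLOW(<E>) = {s}.
FOLLOW(<A>): in <E>->v <A>, the suffix after <A> is empty, so FOLLOW(<A>) ⊇ FOLLOW(<E>) = {s}. Thus FOLLOW(<A>) = {s}.
For <E> -> <S>: FIRST(<S>) = {q}, so it goes in M[<E>, t] for t ∈ {q}.
For <E> -> v <A>: FIRST(v <A>) = {v}, so it goes in M[<E>, t] for t ∈ {v}.
For <E> -> λ: FIRST(λ) = {λ}, so it goes in M[<E>, t] for t ∈ {}; since λ ∈ FIRST, also for every t ∈ FOLLOW(<E>) = {s}.

<E> -> λ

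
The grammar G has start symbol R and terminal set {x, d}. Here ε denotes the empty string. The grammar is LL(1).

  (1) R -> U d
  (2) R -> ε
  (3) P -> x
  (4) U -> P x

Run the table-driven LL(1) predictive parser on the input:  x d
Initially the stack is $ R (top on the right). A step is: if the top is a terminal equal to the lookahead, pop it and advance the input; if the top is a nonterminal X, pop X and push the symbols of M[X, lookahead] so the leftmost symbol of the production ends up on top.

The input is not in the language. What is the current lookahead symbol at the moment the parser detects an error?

d

step 1: stack=$ R  input=x d $  — expand R -> U d
step 2: stack=$ d U  input=x d $  — expand U -> P x
step 3: stack=$ d x P  input=x d $  — expand P -> x
step 4: stack=$ d x x  input=x d $  — match x
step 5: stack=$ d x  input=d $  — error: top is terminal x but lookahead is d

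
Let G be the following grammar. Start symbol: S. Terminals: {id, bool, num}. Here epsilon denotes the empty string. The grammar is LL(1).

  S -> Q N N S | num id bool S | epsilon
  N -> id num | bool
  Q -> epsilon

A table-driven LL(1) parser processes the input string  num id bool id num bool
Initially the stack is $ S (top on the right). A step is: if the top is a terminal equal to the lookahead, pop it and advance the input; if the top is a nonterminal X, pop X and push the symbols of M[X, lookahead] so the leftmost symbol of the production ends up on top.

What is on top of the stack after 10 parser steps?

step 1: stack=$ S  input=num id bool id num bool $  — expand S -> num id bool S
step 2: stack=$ S bool id num  input=num id bool id num bool $  — match num
step 3: stack=$ S bool id  input=id bool id num bool $  — match id
step 4: stack=$ S bool  input=bool id num bool $  — match bool
step 5: stack=$ S  input=id num bool $  — expand S -> Q N N S
step 6: stack=$ S N N Q  input=id num bool $  — expand Q -> epsilon
step 7: stack=$ S N N  input=id num bool $  — expand N -> id num
step 8: stack=$ S N num id  input=id num bool $  — match id
step 9: stack=$ S N num  input=num bool $  — match num
step 10: stack=$ S N  input=bool $  — expand N -> bool
Stack after step 10: $ S bool (top = bool).

bool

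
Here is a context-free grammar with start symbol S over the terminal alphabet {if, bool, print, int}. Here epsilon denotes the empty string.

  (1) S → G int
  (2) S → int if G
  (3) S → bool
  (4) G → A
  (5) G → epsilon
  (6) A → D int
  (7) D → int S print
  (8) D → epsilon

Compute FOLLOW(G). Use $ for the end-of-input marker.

FIRST(D): from D→int S print we get {int}; from D→epsilon we get {epsilon}. So FIRST(D) = {epsilon, int}.
FIRST(A): from A→D int we get {int}. So FIRST(A) = {int}.
FIRST(G): from G→A we get {int}; from G→epsilon we get {epsilon}. So FIRST(G) = {epsilon, int}.
FIRST(S): from S→G int we get {int}; from S→int if G we get {int}; from S→bool we get {bool}. So FIRST(S) = {bool, int}.
FOLLOW(S) includes $ since S is the start symbol.
FOLLOW(S): in D→int S print, S is followed by print with FIRST {print}. Thus FOLLOW(S) = {$, print}.
FOLLOW(G): in S→G int, G is followed by int with FIRST {int}; in S→int if G, the suffix after G is empty, so FOLLOW(G) ⊇ FOLLOW(S) = {$, print}. Thus FOLLOW(G) = {$, int, print}.
FOLLOW(A): in G→A, the suffix after A is empty, so FOLLOW(A) ⊇ FOLLOW(G) = {$, int, print}. Thus FOLLOW(A) = {$, int, print}.
FOLLOW(D): in A→D int, D is followed by int with FIRST {int}. Thus FOLLOW(D) = {int}.

{$, int, print}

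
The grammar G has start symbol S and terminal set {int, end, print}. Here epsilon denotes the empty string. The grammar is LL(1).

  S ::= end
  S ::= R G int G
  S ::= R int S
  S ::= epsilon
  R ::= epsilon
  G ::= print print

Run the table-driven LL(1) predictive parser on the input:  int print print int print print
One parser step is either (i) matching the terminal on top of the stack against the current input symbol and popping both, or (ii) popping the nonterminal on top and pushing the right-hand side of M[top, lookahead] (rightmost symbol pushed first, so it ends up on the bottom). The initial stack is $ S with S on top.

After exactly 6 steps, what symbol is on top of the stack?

print

step 1: stack=$ S  input=int print print int print print $  — expand S ::= R int S
step 2: stack=$ S int R  input=int print print int print print $  — expand R ::= epsilon
step 3: stack=$ S int  input=int print print int print print $  — match int
step 4: stack=$ S  input=print print int print print $  — expand S ::= R G int G
step 5: stack=$ G int G R  input=print print int print print $  — expand R ::= epsilon
step 6: stack=$ G int G  input=print print int print print $  — expand G ::= print print
Stack after step 6: $ G int print print (top = print).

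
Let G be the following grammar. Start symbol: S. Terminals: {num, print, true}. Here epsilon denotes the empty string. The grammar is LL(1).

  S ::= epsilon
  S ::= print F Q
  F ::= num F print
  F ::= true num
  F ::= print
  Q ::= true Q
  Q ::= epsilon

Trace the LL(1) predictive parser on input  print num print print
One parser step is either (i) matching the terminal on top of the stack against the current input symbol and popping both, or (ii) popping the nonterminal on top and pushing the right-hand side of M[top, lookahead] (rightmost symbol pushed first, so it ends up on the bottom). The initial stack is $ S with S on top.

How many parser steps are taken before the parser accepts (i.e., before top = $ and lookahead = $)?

8

     Stack            Input                    Action
  1  $ S              print num print print $  expand S ::= print F Q
  2  $ Q F print      print num print print $  match print
  3  $ Q F            num print print $        expand F ::= num F print
  4  $ Q print F num  num print print $        match num
  5  $ Q print F      print print $            expand F ::= print
  6  $ Q print print  print print $            match print
  7  $ Q print        print $                  match print
  8  $ Q              $                        expand Q ::= epsilon
Accept reached after 8 steps.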